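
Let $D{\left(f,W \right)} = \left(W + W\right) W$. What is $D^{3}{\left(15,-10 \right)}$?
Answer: $8000000$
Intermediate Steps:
$D{\left(f,W \right)} = 2 W^{2}$ ($D{\left(f,W \right)} = 2 W W = 2 W^{2}$)
$D^{3}{\left(15,-10 \right)} = \left(2 \left(-10\right)^{2}\right)^{3} = \left(2 \cdot 100\right)^{3} = 200^{3} = 8000000$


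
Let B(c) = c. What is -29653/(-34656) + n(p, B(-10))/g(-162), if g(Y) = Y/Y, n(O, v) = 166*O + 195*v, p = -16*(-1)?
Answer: 24496789/34656 ≈ 706.86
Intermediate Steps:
p = 16
g(Y) = 1
-29653/(-34656) + n(p, B(-10))/g(-162) = -29653/(-34656) + (166*16 + 195*(-10))/1 = -29653*(-1/34656) + (2656 - 1950)*1 = 29653/34656 + 706*1 = 29653/34656 + 706 = 24496789/34656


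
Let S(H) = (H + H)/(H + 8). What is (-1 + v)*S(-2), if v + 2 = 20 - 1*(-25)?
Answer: -28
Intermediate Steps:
S(H) = 2*H/(8 + H) (S(H) = (2*H)/(8 + H) = 2*H/(8 + H))
v = 43 (v = -2 + (20 - 1*(-25)) = -2 + (20 + 25) = -2 + 45 = 43)
(-1 + v)*S(-2) = (-1 + 43)*(2*(-2)/(8 - 2)) = 42*(2*(-2)/6) = 42*(2*(-2)*(⅙)) = 42*(-⅔) = -28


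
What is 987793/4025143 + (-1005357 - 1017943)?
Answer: -8144070844107/4025143 ≈ -2.0233e+6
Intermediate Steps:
987793/4025143 + (-1005357 - 1017943) = 987793*(1/4025143) - 2023300 = 987793/4025143 - 2023300 = -8144070844107/4025143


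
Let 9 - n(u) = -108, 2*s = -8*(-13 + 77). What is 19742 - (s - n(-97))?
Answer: 20115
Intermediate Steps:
s = -256 (s = (-8*(-13 + 77))/2 = (-8*64)/2 = (½)*(-512) = -256)
n(u) = 117 (n(u) = 9 - 1*(-108) = 9 + 108 = 117)
19742 - (s - n(-97)) = 19742 - (-256 - 1*117) = 19742 - (-256 - 117) = 19742 - 1*(-373) = 19742 + 373 = 20115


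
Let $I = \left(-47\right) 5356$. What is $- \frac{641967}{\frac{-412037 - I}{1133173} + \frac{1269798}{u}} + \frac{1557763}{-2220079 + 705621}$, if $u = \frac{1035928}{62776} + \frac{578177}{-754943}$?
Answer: $- \frac{1380728028917338315403636471}{153683010106924712262760868} \approx -8.9843$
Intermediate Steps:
$I = -251732$
$u = \frac{13317338442}{846291103}$ ($u = 1035928 \cdot \frac{1}{62776} + 578177 \left(- \frac{1}{754943}\right) = \frac{129491}{7847} - \frac{578177}{754943} = \frac{13317338442}{846291103} \approx 15.736$)
$- \frac{641967}{\frac{-412037 - I}{1133173} + \frac{1269798}{u}} + \frac{1557763}{-2220079 + 705621} = - \frac{641967}{\frac{-412037 - -251732}{1133173} + \frac{1269798}{\frac{13317338442}{846291103}}} + \frac{1557763}{-2220079 + 705621} = - \frac{641967}{\left(-412037 + 251732\right) \frac{1}{1133173} + 1269798 \cdot \frac{846291103}{13317338442}} + \frac{1557763}{-1514458} = - \frac{641967}{\left(-160305\right) \frac{1}{1133173} + \frac{179103125001199}{2219556407}} + 1557763 \left(- \frac{1}{1514458}\right) = - \frac{641967}{- \frac{160305}{1133173} + \frac{179103125001199}{2219556407}} - \frac{1557763}{1514458} = - \frac{641967}{\frac{202954469660993850292}{2515141392389411}} - \frac{1557763}{1514458} = \left(-641967\right) \frac{2515141392389411}{202954469660993850292} - \frac{1557763}{1514458} = - \frac{1614637774248053011437}{202954469660993850292} - \frac{1557763}{1514458} = - \frac{1380728028917338315403636471}{153683010106924712262760868}$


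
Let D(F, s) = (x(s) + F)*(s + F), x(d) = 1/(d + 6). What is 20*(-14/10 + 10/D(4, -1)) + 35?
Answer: 1441/63 ≈ 22.873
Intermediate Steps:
x(d) = 1/(6 + d)
D(F, s) = (F + s)*(F + 1/(6 + s)) (D(F, s) = (1/(6 + s) + F)*(s + F) = (F + 1/(6 + s))*(F + s) = (F + s)*(F + 1/(6 + s)))
20*(-14/10 + 10/D(4, -1)) + 35 = 20*(-14/10 + 10/(((4 - 1 + 4*(6 - 1)*(4 - 1))/(6 - 1)))) + 35 = 20*(-14*⅒ + 10/(((4 - 1 + 4*5*3)/5))) + 35 = 20*(-7/5 + 10/(((4 - 1 + 60)/5))) + 35 = 20*(-7/5 + 10/(((⅕)*63))) + 35 = 20*(-7/5 + 10/(63/5)) + 35 = 20*(-7/5 + 10*(5/63)) + 35 = 20*(-7/5 + 50/63) + 35 = 20*(-191/315) + 35 = -764/63 + 35 = 1441/63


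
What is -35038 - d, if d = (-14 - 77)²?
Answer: -43319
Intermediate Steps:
d = 8281 (d = (-91)² = 8281)
-35038 - d = -35038 - 1*8281 = -35038 - 8281 = -43319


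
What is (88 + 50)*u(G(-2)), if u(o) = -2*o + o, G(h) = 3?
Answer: -414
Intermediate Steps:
u(o) = -o
(88 + 50)*u(G(-2)) = (88 + 50)*(-1*3) = 138*(-3) = -414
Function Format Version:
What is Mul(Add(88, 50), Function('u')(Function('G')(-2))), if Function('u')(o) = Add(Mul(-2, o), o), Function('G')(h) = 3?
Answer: -414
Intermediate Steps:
Function('u')(o) = Mul(-1, o)
Mul(Add(88, 50), Function('u')(Function('G')(-2))) = Mul(Add(88, 50), Mul(-1, 3)) = Mul(138, -3) = -414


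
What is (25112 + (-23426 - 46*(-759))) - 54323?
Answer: -17723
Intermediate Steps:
(25112 + (-23426 - 46*(-759))) - 54323 = (25112 + (-23426 + 34914)) - 54323 = (25112 + 11488) - 54323 = 36600 - 54323 = -17723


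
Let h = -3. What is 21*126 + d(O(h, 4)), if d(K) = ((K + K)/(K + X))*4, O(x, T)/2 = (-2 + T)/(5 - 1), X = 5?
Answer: 7942/3 ≈ 2647.3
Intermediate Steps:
O(x, T) = -1 + T/2 (O(x, T) = 2*((-2 + T)/(5 - 1)) = 2*((-2 + T)/4) = 2*((-2 + T)*(1/4)) = 2*(-1/2 + T/4) = -1 + T/2)
d(K) = 8*K/(5 + K) (d(K) = ((K + K)/(K + 5))*4 = ((2*K)/(5 + K))*4 = (2*K/(5 + K))*4 = 8*K/(5 + K))
21*126 + d(O(h, 4)) = 21*126 + 8*(-1 + (1/2)*4)/(5 + (-1 + (1/2)*4)) = 2646 + 8*(-1 + 2)/(5 + (-1 + 2)) = 2646 + 8*1/(5 + 1) = 2646 + 8*1/6 = 2646 + 8*1*(1/6) = 2646 + 4/3 = 7942/3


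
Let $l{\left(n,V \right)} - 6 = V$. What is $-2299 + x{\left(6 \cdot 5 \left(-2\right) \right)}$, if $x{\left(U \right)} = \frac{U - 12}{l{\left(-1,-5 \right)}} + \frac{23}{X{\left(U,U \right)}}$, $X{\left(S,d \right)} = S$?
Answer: $- \frac{142283}{60} \approx -2371.4$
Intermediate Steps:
$l{\left(n,V \right)} = 6 + V$
$x{\left(U \right)} = -12 + U + \frac{23}{U}$ ($x{\left(U \right)} = \frac{U - 12}{6 - 5} + \frac{23}{U} = \frac{U - 12}{1} + \frac{23}{U} = \left(-12 + U\right) 1 + \frac{23}{U} = \left(-12 + U\right) + \frac{23}{U} = -12 + U + \frac{23}{U}$)
$-2299 + x{\left(6 \cdot 5 \left(-2\right) \right)} = -2299 + \left(-12 + 6 \cdot 5 \left(-2\right) + \frac{23}{6 \cdot 5 \left(-2\right)}\right) = -2299 + \left(-12 + 30 \left(-2\right) + \frac{23}{30 \left(-2\right)}\right) = -2299 - \left(72 + \frac{23}{60}\right) = -2299 - \frac{4343}{60} = - \frac{142283}{60}$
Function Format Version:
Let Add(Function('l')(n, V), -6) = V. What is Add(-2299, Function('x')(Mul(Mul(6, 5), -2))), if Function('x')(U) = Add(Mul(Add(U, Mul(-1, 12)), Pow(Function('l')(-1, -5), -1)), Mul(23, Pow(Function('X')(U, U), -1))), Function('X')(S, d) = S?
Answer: Rational(-142283, 60) ≈ -2371.4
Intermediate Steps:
Function('l')(n, V) = Add(6, V)
Function('x')(U) = Add(-12, U, Mul(23, Pow(U, -1))) (Function('x')(U) = Add(Mul(Add(U, Mul(-1, 12)), Pow(Add(6, -5), -1)), Mul(23, Pow(U, -1))) = Add(Mul(Add(U, -12), Pow(1, -1)), Mul(23, Pow(U, -1))) = Add(Mul(Add(-12, U), 1), Mul(23, Pow(U, -1))) = Add(Add(-12, U), Mul(23, Pow(U, -1))) = Add(-12, U, Mul(23, Pow(U, -1))))
Add(-2299, Function('x')(Mul(Mul(6, 5), -2))) = Add(-2299, Add(-12, Mul(Mul(6, 5), -2), Mul(23, Pow(Mul(Mul(6, 5), -2), -1)))) = Add(-2299, Add(-12, Mul(30, -2), Mul(23, Pow(Mul(30, -2), -1)))) = Add(-2299, Add(-12, -60, Mul(23, Pow(-60, -1)))) = Add(-2299, Add(-12, -60, Mul(23, Rational(-1, 60)))) = Add(-2299, Add(-12, -60, Rational(-23, 60))) = Add(-2299, Rational(-4343, 60)) = Rational(-142283, 60)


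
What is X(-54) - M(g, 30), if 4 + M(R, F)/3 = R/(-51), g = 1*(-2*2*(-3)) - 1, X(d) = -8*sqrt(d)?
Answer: 215/17 - 24*I*sqrt(6) ≈ 12.647 - 58.788*I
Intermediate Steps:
g = 11 (g = 1*(-4*(-3)) - 1 = 1*12 - 1 = 12 - 1 = 11)
M(R, F) = -12 - R/17 (M(R, F) = -12 + 3*(R/(-51)) = -12 + 3*(R*(-1/51)) = -12 + 3*(-R/51) = -12 - R/17)
X(-54) - M(g, 30) = -24*I*sqrt(6) - (-12 - 1/17*11) = -24*I*sqrt(6) - (-12 - 11/17) = -24*I*sqrt(6) - 1*(-215/17) = -24*I*sqrt(6) + 215/17 = 215/17 - 24*I*sqrt(6)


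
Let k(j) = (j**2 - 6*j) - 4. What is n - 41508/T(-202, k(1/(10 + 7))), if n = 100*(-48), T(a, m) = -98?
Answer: -214446/49 ≈ -4376.4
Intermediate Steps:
k(j) = -4 + j**2 - 6*j
n = -4800
n - 41508/T(-202, k(1/(10 + 7))) = -4800 - 41508/(-98) = -4800 - 41508*(-1)/98 = -4800 - 1*(-20754/49) = -4800 + 20754/49 = -214446/49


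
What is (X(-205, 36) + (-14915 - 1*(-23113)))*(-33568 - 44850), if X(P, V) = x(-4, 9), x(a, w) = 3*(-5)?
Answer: -641694494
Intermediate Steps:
x(a, w) = -15
X(P, V) = -15
(X(-205, 36) + (-14915 - 1*(-23113)))*(-33568 - 44850) = (-15 + (-14915 - 1*(-23113)))*(-33568 - 44850) = (-15 + (-14915 + 23113))*(-78418) = (-15 + 8198)*(-78418) = 8183*(-78418) = -641694494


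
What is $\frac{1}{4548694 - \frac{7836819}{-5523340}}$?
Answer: $\frac{5523340}{25123991354779} \approx 2.1984 \cdot 10^{-7}$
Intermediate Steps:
$\frac{1}{4548694 - \frac{7836819}{-5523340}} = \frac{1}{4548694 - - \frac{7836819}{5523340}} = \frac{1}{4548694 + \frac{7836819}{5523340}} = \frac{1}{\frac{25123991354779}{5523340}} = \frac{5523340}{25123991354779}$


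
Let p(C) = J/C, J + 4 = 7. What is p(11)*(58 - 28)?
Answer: 90/11 ≈ 8.1818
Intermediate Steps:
J = 3 (J = -4 + 7 = 3)
p(C) = 3/C
p(11)*(58 - 28) = (3/11)*(58 - 28) = (3*(1/11))*30 = (3/11)*30 = 90/11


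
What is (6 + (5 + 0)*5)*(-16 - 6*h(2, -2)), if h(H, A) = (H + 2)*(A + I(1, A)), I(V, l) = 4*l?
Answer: 6944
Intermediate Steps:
h(H, A) = 5*A*(2 + H) (h(H, A) = (H + 2)*(A + 4*A) = (2 + H)*(5*A) = 5*A*(2 + H))
(6 + (5 + 0)*5)*(-16 - 6*h(2, -2)) = (6 + (5 + 0)*5)*(-16 - 30*(-2)*(2 + 2)) = (6 + 5*5)*(-16 - 30*(-2)*4) = (6 + 25)*(-16 - 6*(-40)) = 31*(-16 + 240) = 31*224 = 6944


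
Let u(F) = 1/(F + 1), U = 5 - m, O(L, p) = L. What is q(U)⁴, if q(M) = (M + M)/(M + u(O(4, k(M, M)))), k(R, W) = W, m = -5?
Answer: 100000000/6765201 ≈ 14.782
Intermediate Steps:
U = 10 (U = 5 - 1*(-5) = 5 + 5 = 10)
u(F) = 1/(1 + F)
q(M) = 2*M/(⅕ + M) (q(M) = (M + M)/(M + 1/(1 + 4)) = (2*M)/(M + 1/5) = (2*M)/(M + ⅕) = (2*M)/(⅕ + M) = 2*M/(⅕ + M))
q(U)⁴ = (10*10/(1 + 5*10))⁴ = (10*10/(1 + 50))⁴ = (10*10/51)⁴ = (10*10*(1/51))⁴ = (100/51)⁴ = 100000000/6765201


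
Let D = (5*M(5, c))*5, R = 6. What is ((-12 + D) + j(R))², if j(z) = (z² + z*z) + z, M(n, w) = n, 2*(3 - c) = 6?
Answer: 36481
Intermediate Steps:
c = 0 (c = 3 - ½*6 = 3 - 3 = 0)
D = 125 (D = (5*5)*5 = 25*5 = 125)
j(z) = z + 2*z² (j(z) = (z² + z²) + z = 2*z² + z = z + 2*z²)
((-12 + D) + j(R))² = ((-12 + 125) + 6*(1 + 2*6))² = (113 + 6*(1 + 12))² = (113 + 6*13)² = (113 + 78)² = 191² = 36481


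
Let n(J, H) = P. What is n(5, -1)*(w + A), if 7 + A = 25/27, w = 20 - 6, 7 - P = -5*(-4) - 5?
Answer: -1712/27 ≈ -63.407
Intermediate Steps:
P = -8 (P = 7 - (-5*(-4) - 5) = 7 - (20 - 5) = 7 - 1*15 = 7 - 15 = -8)
n(J, H) = -8
w = 14
A = -164/27 (A = -7 + 25/27 = -164/27 ≈ -6.0741)
n(5, -1)*(w + A) = -8*(14 - 164/27) = -8*214/27 = -1712/27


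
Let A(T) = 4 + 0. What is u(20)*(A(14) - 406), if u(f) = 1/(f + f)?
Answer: -201/20 ≈ -10.050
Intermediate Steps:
A(T) = 4
u(f) = 1/(2*f)
u(20)*(A(14) - 406) = ((1/2)/20)*(4 - 406) = ((1/2)*(1/20))*(-402) = (1/40)*(-402) = -201/20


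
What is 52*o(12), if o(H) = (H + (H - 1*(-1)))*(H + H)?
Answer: 31200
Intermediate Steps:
o(H) = 2*H*(1 + 2*H) (o(H) = (H + (H + 1))*(2*H) = (H + (1 + H))*(2*H) = (1 + 2*H)*(2*H) = 2*H*(1 + 2*H))
52*o(12) = 52*(2*12*(1 + 2*12)) = 52*(2*12*(1 + 24)) = 52*(2*12*25) = 52*600 = 31200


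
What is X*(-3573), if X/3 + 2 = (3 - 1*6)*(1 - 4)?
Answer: -75033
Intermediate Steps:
X = 21 (X = -6 + 3*((3 - 1*6)*(1 - 4)) = -6 + 3*((3 - 6)*(-3)) = -6 + 3*(-3*(-3)) = -6 + 3*9 = -6 + 27 = 21)
X*(-3573) = 21*(-3573) = -75033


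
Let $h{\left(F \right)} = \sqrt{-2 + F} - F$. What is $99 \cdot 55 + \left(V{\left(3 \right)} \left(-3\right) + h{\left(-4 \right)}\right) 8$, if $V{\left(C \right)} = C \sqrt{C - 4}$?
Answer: $5477 - 72 i + 8 i \sqrt{6} \approx 5477.0 - 52.404 i$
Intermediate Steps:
$V{\left(C \right)} = C \sqrt{-4 + C}$
$99 \cdot 55 + \left(V{\left(3 \right)} \left(-3\right) + h{\left(-4 \right)}\right) 8 = 99 \cdot 55 + \left(3 \sqrt{-4 + 3} \left(-3\right) + \left(\sqrt{-2 - 4} - -4\right)\right) 8 = 5445 + \left(3 \sqrt{-1} \left(-3\right) + \left(\sqrt{-6} + 4\right)\right) 8 = 5445 + \left(3 i \left(-3\right) + \left(i \sqrt{6} + 4\right)\right) 8 = 5445 + \left(- 9 i + \left(4 + i \sqrt{6}\right)\right) 8 = 5445 + \left(4 - 9 i + i \sqrt{6}\right) 8 = 5445 + \left(32 - 72 i + 8 i \sqrt{6}\right) = 5477 - 72 i + 8 i \sqrt{6}$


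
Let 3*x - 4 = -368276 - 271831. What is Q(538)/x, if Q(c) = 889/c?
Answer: -2667/344375414 ≈ -7.7445e-6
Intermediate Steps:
x = -640103/3 (x = 4/3 + (-368276 - 271831)/3 = 4/3 + (1/3)*(-640107) = 4/3 - 213369 = -640103/3 ≈ -2.1337e+5)
Q(538)/x = (889/538)/(-640103/3) = (889*(1/538))*(-3/640103) = (889/538)*(-3/640103) = -2667/344375414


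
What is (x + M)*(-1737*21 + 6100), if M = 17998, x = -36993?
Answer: 577011115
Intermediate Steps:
(x + M)*(-1737*21 + 6100) = (-36993 + 17998)*(-1737*21 + 6100) = -18995*(-36477 + 6100) = -18995*(-30377) = 577011115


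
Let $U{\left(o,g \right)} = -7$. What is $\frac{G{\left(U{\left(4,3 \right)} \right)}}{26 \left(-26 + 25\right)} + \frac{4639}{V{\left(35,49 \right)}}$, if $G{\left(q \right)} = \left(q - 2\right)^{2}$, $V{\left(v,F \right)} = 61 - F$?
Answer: $\frac{59821}{156} \approx 383.47$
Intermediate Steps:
$G{\left(q \right)} = \left(-2 + q\right)^{2}$
$\frac{G{\left(U{\left(4,3 \right)} \right)}}{26 \left(-26 + 25\right)} + \frac{4639}{V{\left(35,49 \right)}} = \frac{\left(-2 - 7\right)^{2}}{26 \left(-26 + 25\right)} + \frac{4639}{61 - 49} = \frac{\left(-9\right)^{2}}{26 \left(-1\right)} + \frac{4639}{61 - 49} = \frac{81}{-26} + \frac{4639}{12} = 81 \left(- \frac{1}{26}\right) + 4639 \cdot \frac{1}{12} = - \frac{81}{26} + \frac{4639}{12} = \frac{59821}{156}$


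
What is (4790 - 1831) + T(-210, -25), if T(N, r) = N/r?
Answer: 14837/5 ≈ 2967.4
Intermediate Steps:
(4790 - 1831) + T(-210, -25) = (4790 - 1831) - 210/(-25) = 2959 - 210*(-1/25) = 2959 + 42/5 = 14837/5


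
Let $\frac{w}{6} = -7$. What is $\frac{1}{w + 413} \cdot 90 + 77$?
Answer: $\frac{28657}{371} \approx 77.243$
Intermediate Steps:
$w = -42$ ($w = 6 \left(-7\right) = -42$)
$\frac{1}{w + 413} \cdot 90 + 77 = \frac{1}{-42 + 413} \cdot 90 + 77 = \frac{1}{371} \cdot 90 + 77 = \frac{90}{371} + 77 = \frac{28657}{371}$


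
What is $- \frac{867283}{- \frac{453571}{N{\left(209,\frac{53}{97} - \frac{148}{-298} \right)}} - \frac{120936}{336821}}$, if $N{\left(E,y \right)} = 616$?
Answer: $\frac{179945382443288}{152846734367} \approx 1177.3$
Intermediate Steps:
$- \frac{867283}{- \frac{453571}{N{\left(209,\frac{53}{97} - \frac{148}{-298} \right)}} - \frac{120936}{336821}} = - \frac{867283}{- \frac{453571}{616} - \frac{120936}{336821}} = - \frac{867283}{- \frac{152846734367}{207481736}} = \left(-867283\right) \left(- \frac{207481736}{152846734367}\right) = \frac{179945382443288}{152846734367}$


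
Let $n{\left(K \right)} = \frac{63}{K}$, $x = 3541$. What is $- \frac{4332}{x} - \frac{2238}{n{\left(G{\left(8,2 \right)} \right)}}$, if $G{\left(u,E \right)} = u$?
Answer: $- \frac{21223660}{74361} \approx -285.41$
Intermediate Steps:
$- \frac{4332}{x} - \frac{2238}{n{\left(G{\left(8,2 \right)} \right)}} = - \frac{4332}{3541} - \frac{2238}{63 \cdot \frac{1}{8}} = \left(-4332\right) \frac{1}{3541} - \frac{2238}{63 \cdot \frac{1}{8}} = - \frac{4332}{3541} - \frac{2238}{\frac{63}{8}} = - \frac{4332}{3541} - \frac{5968}{21} = - \frac{21223660}{74361}$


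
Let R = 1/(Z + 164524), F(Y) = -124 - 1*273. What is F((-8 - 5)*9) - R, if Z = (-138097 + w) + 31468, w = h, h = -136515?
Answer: -31212139/78620 ≈ -397.00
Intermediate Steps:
w = -136515
Z = -243144 (Z = (-138097 - 136515) + 31468 = -274612 + 31468 = -243144)
F(Y) = -397 (F(Y) = -124 - 273 = -397)
R = -1/78620 (R = 1/(-243144 + 164524) = 1/(-78620) = -1/78620 ≈ -1.2719e-5)
F((-8 - 5)*9) - R = -397 - 1*(-1/78620) = -397 + 1/78620 = -31212139/78620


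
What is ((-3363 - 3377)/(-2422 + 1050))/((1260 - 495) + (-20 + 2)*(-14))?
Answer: 1685/348831 ≈ 0.0048304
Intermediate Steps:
((-3363 - 3377)/(-2422 + 1050))/((1260 - 495) + (-20 + 2)*(-14)) = (-6740/(-1372))/(765 - 18*(-14)) = (-6740*(-1/1372))/(765 + 252) = (1685/343)/1017 = (1685/343)*(1/1017) = 1685/348831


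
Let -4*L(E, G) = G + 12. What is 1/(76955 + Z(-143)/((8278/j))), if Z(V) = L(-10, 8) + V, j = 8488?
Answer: 4139/317888633 ≈ 1.3020e-5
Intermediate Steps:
L(E, G) = -3 - G/4 (L(E, G) = -(G + 12)/4 = -(12 + G)/4 = -3 - G/4)
Z(V) = -5 + V (Z(V) = (-3 - ¼*8) + V = (-3 - 2) + V = -5 + V)
1/(76955 + Z(-143)/((8278/j))) = 1/(76955 + (-5 - 143)/((8278/8488))) = 1/(76955 - 148/(8278*(1/8488))) = 1/(76955 - 148/4139/4244) = 1/(76955 - 148*4244/4139) = 1/(76955 - 628112/4139) = 1/(317888633/4139) = 4139/317888633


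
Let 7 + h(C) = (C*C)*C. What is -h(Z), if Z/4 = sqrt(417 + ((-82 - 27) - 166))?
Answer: 7 - 9088*sqrt(142) ≈ -1.0829e+5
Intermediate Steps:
Z = 4*sqrt(142) (Z = 4*sqrt(417 + ((-82 - 27) - 166)) = 4*sqrt(417 + (-109 - 166)) = 4*sqrt(417 - 275) = 4*sqrt(142) ≈ 47.666)
h(C) = -7 + C**3 (h(C) = -7 + (C*C)*C = -7 + C**2*C = -7 + C**3)
-h(Z) = -(-7 + (4*sqrt(142))**3) = -(-7 + 9088*sqrt(142)) = 7 - 9088*sqrt(142)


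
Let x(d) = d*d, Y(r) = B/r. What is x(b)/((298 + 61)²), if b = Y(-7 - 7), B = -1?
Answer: 1/25260676 ≈ 3.9587e-8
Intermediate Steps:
Y(r) = -1/r
b = 1/14 (b = -1/(-7 - 7) = -1/(-14) = -1*(-1/14) = 1/14 ≈ 0.071429)
x(d) = d²
x(b)/((298 + 61)²) = (1/14)²/((298 + 61)²) = 1/(196*(359²)) = (1/196)/128881 = (1/196)*(1/128881) = 1/25260676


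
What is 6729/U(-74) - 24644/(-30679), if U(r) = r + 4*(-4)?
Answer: -68073677/920370 ≈ -73.963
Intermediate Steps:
U(r) = -16 + r (U(r) = r - 16 = -16 + r)
6729/U(-74) - 24644/(-30679) = 6729/(-16 - 74) - 24644/(-30679) = 6729/(-90) - 24644*(-1/30679) = 6729*(-1/90) + 24644/30679 = -2243/30 + 24644/30679 = -68073677/920370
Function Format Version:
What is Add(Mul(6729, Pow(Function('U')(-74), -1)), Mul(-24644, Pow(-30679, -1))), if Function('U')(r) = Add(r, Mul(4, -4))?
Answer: Rational(-68073677, 920370) ≈ -73.963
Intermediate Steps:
Function('U')(r) = Add(-16, r) (Function('U')(r) = Add(r, -16) = Add(-16, r))
Add(Mul(6729, Pow(Function('U')(-74), -1)), Mul(-24644, Pow(-30679, -1))) = Add(Mul(6729, Pow(Add(-16, -74), -1)), Mul(-24644, Pow(-30679, -1))) = Add(Mul(6729, Pow(-90, -1)), Mul(-24644, Rational(-1, 30679))) = Add(Mul(6729, Rational(-1, 90)), Rational(24644, 30679)) = Add(Rational(-2243, 30), Rational(24644, 30679)) = Rational(-68073677, 920370)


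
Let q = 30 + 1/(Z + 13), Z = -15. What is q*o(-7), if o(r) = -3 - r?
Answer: 118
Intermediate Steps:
q = 59/2 (q = 30 + 1/(-15 + 13) = 30 + 1/(-2) = 30 - 1/2 = 59/2 ≈ 29.500)
q*o(-7) = 59*(-3 - 1*(-7))/2 = 59*(-3 + 7)/2 = (59/2)*4 = 118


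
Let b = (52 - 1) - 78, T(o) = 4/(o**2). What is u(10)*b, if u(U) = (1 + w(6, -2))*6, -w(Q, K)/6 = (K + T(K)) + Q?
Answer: 4698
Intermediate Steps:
T(o) = 4/o**2
w(Q, K) = -24/K**2 - 6*K - 6*Q (w(Q, K) = -6*((K + 4/K**2) + Q) = -6*(K + Q + 4/K**2) = -24/K**2 - 6*K - 6*Q)
b = -27 (b = 51 - 78 = -27)
u(U) = -174 (u(U) = (1 + (-24/(-2)**2 - 6*(-2) - 6*6))*6 = (1 + (-24*1/4 + 12 - 36))*6 = (1 + (-6 + 12 - 36))*6 = (1 - 30)*6 = -29*6 = -174)
u(10)*b = -174*(-27) = 4698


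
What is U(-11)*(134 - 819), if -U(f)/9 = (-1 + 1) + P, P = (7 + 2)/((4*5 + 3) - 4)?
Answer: 55485/19 ≈ 2920.3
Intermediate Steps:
P = 9/19 (P = 9/((20 + 3) - 4) = 9/(23 - 4) = 9/19 ≈ 0.47368)
U(f) = -81/19 (U(f) = -9*((-1 + 1) + 9/19) = -9*(0 + 9/19) = -9*9/19 = -81/19)
U(-11)*(134 - 819) = -81*(134 - 819)/19 = -81/19*(-685) = 55485/19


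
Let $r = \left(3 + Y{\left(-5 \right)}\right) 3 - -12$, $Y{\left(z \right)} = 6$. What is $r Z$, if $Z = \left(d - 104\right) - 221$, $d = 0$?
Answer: $-12675$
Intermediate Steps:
$r = 39$ ($r = \left(3 + 6\right) 3 - -12 = 9 \cdot 3 + 12 = 27 + 12 = 39$)
$Z = -325$ ($Z = \left(0 - 104\right) - 221 = -104 - 221 = -325$)
$r Z = 39 \left(-325\right) = -12675$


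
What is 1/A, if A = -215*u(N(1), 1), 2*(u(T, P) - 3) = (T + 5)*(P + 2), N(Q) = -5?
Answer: -1/645 ≈ -0.0015504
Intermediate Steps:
u(T, P) = 3 + (2 + P)*(5 + T)/2 (u(T, P) = 3 + ((T + 5)*(P + 2))/2 = 3 + ((5 + T)*(2 + P))/2 = 3 + ((2 + P)*(5 + T))/2 = 3 + (2 + P)*(5 + T)/2)
A = -645 (A = -215*(8 - 5 + (5/2)*1 + (½)*1*(-5)) = -215*(8 - 5 + 5/2 - 5/2) = -215*3 = -645)
1/A = 1/(-645) = -1/645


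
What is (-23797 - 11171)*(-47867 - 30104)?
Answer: 2726489928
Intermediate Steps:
(-23797 - 11171)*(-47867 - 30104) = -34968*(-77971) = 2726489928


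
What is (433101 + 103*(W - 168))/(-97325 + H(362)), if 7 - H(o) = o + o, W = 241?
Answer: -220310/49021 ≈ -4.4942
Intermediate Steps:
H(o) = 7 - 2*o (H(o) = 7 - (o + o) = 7 - 2*o)
(433101 + 103*(W - 168))/(-97325 + H(362)) = (433101 + 103*(241 - 168))/(-97325 + (7 - 2*362)) = (433101 + 103*73)/(-97325 + (7 - 724)) = (433101 + 7519)/(-97325 - 717) = 440620/(-98042) = 440620*(-1/98042) = -220310/49021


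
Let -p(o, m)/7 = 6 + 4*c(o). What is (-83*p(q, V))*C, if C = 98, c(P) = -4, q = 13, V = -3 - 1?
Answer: -569380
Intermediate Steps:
V = -4
p(o, m) = 70 (p(o, m) = -7*(6 + 4*(-4)) = -7*(6 - 16) = -7*(-10) = 70)
(-83*p(q, V))*C = -83*70*98 = -5810*98 = -569380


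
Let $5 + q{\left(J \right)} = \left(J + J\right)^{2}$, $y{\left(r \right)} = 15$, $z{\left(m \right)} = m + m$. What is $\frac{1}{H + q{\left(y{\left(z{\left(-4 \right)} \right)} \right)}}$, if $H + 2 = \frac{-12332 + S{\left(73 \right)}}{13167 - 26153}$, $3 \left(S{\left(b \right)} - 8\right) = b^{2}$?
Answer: $\frac{38958}{34821137} \approx 0.0011188$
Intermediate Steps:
$S{\left(b \right)} = 8 + \frac{b^{2}}{3}$
$z{\left(m \right)} = 2 m$
$q{\left(J \right)} = -5 + 4 J^{2}$ ($q{\left(J \right)} = -5 + \left(J + J\right)^{2} = -5 + \left(2 J\right)^{2} = -5 + 4 J^{2}$)
$H = - \frac{46273}{38958}$ ($H = -2 + \frac{-12332 + \left(8 + \frac{73^{2}}{3}\right)}{13167 - 26153} = -2 + \frac{-12332 + \left(8 + \frac{1}{3} \cdot 5329\right)}{-12986} = -2 + \left(-12332 + \left(8 + \frac{5329}{3}\right)\right) \left(- \frac{1}{12986}\right) = -2 + \left(-12332 + \frac{5353}{3}\right) \left(- \frac{1}{12986}\right) = -2 - - \frac{31643}{38958} = -2 + \frac{31643}{38958} = - \frac{46273}{38958} \approx -1.1878$)
$\frac{1}{H + q{\left(y{\left(z{\left(-4 \right)} \right)} \right)}} = \frac{1}{- \frac{46273}{38958} - \left(5 - 4 \cdot 15^{2}\right)} = \frac{1}{- \frac{46273}{38958} + \left(-5 + 4 \cdot 225\right)} = \frac{1}{- \frac{46273}{38958} + \left(-5 + 900\right)} = \frac{1}{- \frac{46273}{38958} + 895} = \frac{1}{\frac{34821137}{38958}} = \frac{38958}{34821137}$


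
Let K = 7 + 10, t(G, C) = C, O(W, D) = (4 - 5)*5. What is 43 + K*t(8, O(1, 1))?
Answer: -42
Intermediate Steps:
O(W, D) = -5 (O(W, D) = -1*5 = -5)
K = 17
43 + K*t(8, O(1, 1)) = 43 + 17*(-5) = 43 - 85 = -42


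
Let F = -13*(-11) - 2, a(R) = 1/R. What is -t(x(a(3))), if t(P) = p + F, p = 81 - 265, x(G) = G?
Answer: 43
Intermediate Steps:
F = 141 (F = 143 - 2 = 141)
p = -184
t(P) = -43 (t(P) = -184 + 141 = -43)
-t(x(a(3))) = -1*(-43) = 43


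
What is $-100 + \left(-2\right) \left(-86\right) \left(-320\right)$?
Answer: $-55140$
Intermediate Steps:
$-100 + \left(-2\right) \left(-86\right) \left(-320\right) = -100 + 172 \left(-320\right) = -100 - 55040 = -55140$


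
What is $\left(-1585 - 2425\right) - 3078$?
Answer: $-7088$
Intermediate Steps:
$\left(-1585 - 2425\right) - 3078 = -4010 - 3078 = -7088$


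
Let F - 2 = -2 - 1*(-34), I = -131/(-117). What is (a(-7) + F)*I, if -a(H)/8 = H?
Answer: 1310/13 ≈ 100.77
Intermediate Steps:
a(H) = -8*H
I = 131/117 (I = -131*(-1/117) = 131/117 ≈ 1.1197)
F = 34 (F = 2 + (-2 - 1*(-34)) = 2 + (-2 + 34) = 2 + 32 = 34)
(a(-7) + F)*I = (-8*(-7) + 34)*(131/117) = (56 + 34)*(131/117) = 90*(131/117) = 1310/13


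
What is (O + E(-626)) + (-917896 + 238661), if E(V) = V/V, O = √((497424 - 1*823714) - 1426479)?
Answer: -679234 + I*√1752769 ≈ -6.7923e+5 + 1323.9*I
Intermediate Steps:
O = I*√1752769 (O = √((497424 - 823714) - 1426479) = √(-326290 - 1426479) = √(-1752769) = I*√1752769 ≈ 1323.9*I)
E(V) = 1
(O + E(-626)) + (-917896 + 238661) = (I*√1752769 + 1) + (-917896 + 238661) = (1 + I*√1752769) - 679235 = -679234 + I*√1752769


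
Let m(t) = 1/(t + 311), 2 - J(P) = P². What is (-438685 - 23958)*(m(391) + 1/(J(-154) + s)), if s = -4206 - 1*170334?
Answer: -22849012484/34793577 ≈ -656.70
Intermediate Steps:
J(P) = 2 - P²
m(t) = 1/(311 + t)
s = -174540 (s = -4206 - 170334 = -174540)
(-438685 - 23958)*(m(391) + 1/(J(-154) + s)) = (-438685 - 23958)*(1/(311 + 391) + 1/((2 - 1*(-154)²) - 174540)) = -462643*(1/702 + 1/((2 - 1*23716) - 174540)) = -462643*(1/702 + 1/((2 - 23716) - 174540)) = -462643*(1/702 + 1/(-23714 - 174540)) = -462643*(1/702 + 1/(-198254)) = -462643*(1/702 - 1/198254) = -462643*49388/34793577 = -22849012484/34793577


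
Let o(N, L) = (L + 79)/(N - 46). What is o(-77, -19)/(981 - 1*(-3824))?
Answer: -4/39401 ≈ -0.00010152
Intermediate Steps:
o(N, L) = (79 + L)/(-46 + N)
o(-77, -19)/(981 - 1*(-3824)) = ((79 - 19)/(-46 - 77))/(981 - 1*(-3824)) = (60/(-123))/(981 + 3824) = -1/123*60/4805 = -20/41*1/4805 = -4/39401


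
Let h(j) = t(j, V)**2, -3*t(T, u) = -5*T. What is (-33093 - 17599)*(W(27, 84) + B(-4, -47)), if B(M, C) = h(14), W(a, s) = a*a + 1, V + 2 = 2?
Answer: -581437240/9 ≈ -6.4604e+7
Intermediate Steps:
V = 0 (V = -2 + 2 = 0)
t(T, u) = 5*T/3 (t(T, u) = -(-5)*T/3 = 5*T/3)
W(a, s) = 1 + a**2 (W(a, s) = a**2 + 1 = 1 + a**2)
h(j) = 25*j**2/9 (h(j) = (5*j/3)**2 = 25*j**2/9)
B(M, C) = 4900/9 (B(M, C) = (25/9)*14**2 = (25/9)*196 = 4900/9)
(-33093 - 17599)*(W(27, 84) + B(-4, -47)) = (-33093 - 17599)*((1 + 27**2) + 4900/9) = -50692*((1 + 729) + 4900/9) = -50692*(730 + 4900/9) = -50692*11470/9 = -581437240/9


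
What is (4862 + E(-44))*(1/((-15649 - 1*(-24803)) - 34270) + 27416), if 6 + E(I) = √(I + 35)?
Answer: 835936429570/6279 + 688580255*I/8372 ≈ 1.3313e+8 + 82248.0*I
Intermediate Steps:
E(I) = -6 + √(35 + I) (E(I) = -6 + √(I + 35) = -6 + √(35 + I))
(4862 + E(-44))*(1/((-15649 - 1*(-24803)) - 34270) + 27416) = (4862 + (-6 + √(35 - 44)))*(1/((-15649 - 1*(-24803)) - 34270) + 27416) = (4862 + (-6 + √(-9)))*(1/((-15649 + 24803) - 34270) + 27416) = (4862 + (-6 + 3*I))*(1/(9154 - 34270) + 27416) = (4856 + 3*I)*(1/(-25116) + 27416) = (4856 + 3*I)*(-1/25116 + 27416) = (4856 + 3*I)*(688580255/25116) = 835936429570/6279 + 688580255*I/8372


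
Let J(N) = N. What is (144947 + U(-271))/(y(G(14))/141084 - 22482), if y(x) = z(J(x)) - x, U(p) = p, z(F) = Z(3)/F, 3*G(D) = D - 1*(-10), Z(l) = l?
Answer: -23327392896/3624971995 ≈ -6.4352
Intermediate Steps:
G(D) = 10/3 + D/3 (G(D) = (D - 1*(-10))/3 = (D + 10)/3 = (10 + D)/3 = 10/3 + D/3)
z(F) = 3/F
y(x) = -x + 3/x (y(x) = 3/x - x = -x + 3/x)
(144947 + U(-271))/(y(G(14))/141084 - 22482) = (144947 - 271)/((-(10/3 + (1/3)*14) + 3/(10/3 + (1/3)*14))/141084 - 22482) = 144676/((-(10/3 + 14/3) + 3/(10/3 + 14/3))*(1/141084) - 22482) = 144676/((-1*8 + 3/8)*(1/141084) - 22482) = 144676/((-8 + 3*(1/8))*(1/141084) - 22482) = 144676/((-8 + 3/8)*(1/141084) - 22482) = 144676/(-61/8*1/141084 - 22482) = 144676/(-61/1128672 - 22482) = 144676/(-25374803965/1128672) = 144676*(-1128672/25374803965) = -23327392896/3624971995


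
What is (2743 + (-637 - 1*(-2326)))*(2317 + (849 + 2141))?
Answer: 23520624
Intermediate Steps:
(2743 + (-637 - 1*(-2326)))*(2317 + (849 + 2141)) = (2743 + (-637 + 2326))*(2317 + 2990) = (2743 + 1689)*5307 = 4432*5307 = 23520624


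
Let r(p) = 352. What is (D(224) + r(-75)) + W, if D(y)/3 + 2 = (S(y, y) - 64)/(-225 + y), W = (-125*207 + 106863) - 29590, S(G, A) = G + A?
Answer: 50592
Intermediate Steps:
S(G, A) = A + G
W = 51398 (W = (-25875 + 106863) - 29590 = 80988 - 29590 = 51398)
D(y) = -6 + 3*(-64 + 2*y)/(-225 + y) (D(y) = -6 + 3*(((y + y) - 64)/(-225 + y)) = -6 + 3*((2*y - 64)/(-225 + y)) = -6 + 3*((-64 + 2*y)/(-225 + y)) = -6 + 3*(-64 + 2*y)/(-225 + y))
(D(224) + r(-75)) + W = (1158/(-225 + 224) + 352) + 51398 = (1158/(-1) + 352) + 51398 = (1158*(-1) + 352) + 51398 = (-1158 + 352) + 51398 = -806 + 51398 = 50592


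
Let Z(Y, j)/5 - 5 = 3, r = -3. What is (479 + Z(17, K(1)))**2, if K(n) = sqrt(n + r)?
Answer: 269361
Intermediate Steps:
K(n) = sqrt(-3 + n) (K(n) = sqrt(n - 3) = sqrt(-3 + n))
Z(Y, j) = 40 (Z(Y, j) = 25 + 5*3 = 25 + 15 = 40)
(479 + Z(17, K(1)))**2 = (479 + 40)**2 = 519**2 = 269361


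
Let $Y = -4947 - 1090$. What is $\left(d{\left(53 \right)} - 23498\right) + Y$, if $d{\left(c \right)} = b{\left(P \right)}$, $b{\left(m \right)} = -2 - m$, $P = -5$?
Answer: $-29532$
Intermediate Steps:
$d{\left(c \right)} = 3$ ($d{\left(c \right)} = -2 - -5 = -2 + 5 = 3$)
$Y = -6037$ ($Y = -4947 - 1090 = -6037$)
$\left(d{\left(53 \right)} - 23498\right) + Y = \left(3 - 23498\right) - 6037 = -23495 - 6037 = -29532$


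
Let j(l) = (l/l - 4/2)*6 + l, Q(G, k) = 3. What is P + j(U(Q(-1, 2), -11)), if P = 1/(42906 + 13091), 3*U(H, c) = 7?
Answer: -615964/167991 ≈ -3.6666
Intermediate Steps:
U(H, c) = 7/3 (U(H, c) = (1/3)*7 = 7/3)
P = 1/55997 ≈ 1.7858e-5
j(l) = -6 + l (j(l) = (1 - 4*1/2)*6 + l = (1 - 2)*6 + l = -1*6 + l = -6 + l)
P + j(U(Q(-1, 2), -11)) = 1/55997 + (-6 + 7/3) = 1/55997 - 11/3 = -615964/167991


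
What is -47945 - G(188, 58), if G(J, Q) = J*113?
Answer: -69189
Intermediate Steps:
G(J, Q) = 113*J
-47945 - G(188, 58) = -47945 - 113*188 = -47945 - 1*21244 = -47945 - 21244 = -69189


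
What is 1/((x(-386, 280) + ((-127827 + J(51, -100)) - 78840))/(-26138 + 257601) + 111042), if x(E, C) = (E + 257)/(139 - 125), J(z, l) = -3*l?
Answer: 3240482/359826712977 ≈ 9.0057e-6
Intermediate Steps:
x(E, C) = 257/14 + E/14 (x(E, C) = (257 + E)/14 = (257 + E)*(1/14) = 257/14 + E/14)
1/((x(-386, 280) + ((-127827 + J(51, -100)) - 78840))/(-26138 + 257601) + 111042) = 1/(((257/14 + (1/14)*(-386)) + ((-127827 - 3*(-100)) - 78840))/(-26138 + 257601) + 111042) = 1/(((257/14 - 193/7) + ((-127827 + 300) - 78840))/231463 + 111042) = 1/((-129/14 + (-127527 - 78840))*(1/231463) + 111042) = 1/((-129/14 - 206367)*(1/231463) + 111042) = 1/(-2889267/14*1/231463 + 111042) = 1/(-2889267/3240482 + 111042) = 1/(359826712977/3240482) = 3240482/359826712977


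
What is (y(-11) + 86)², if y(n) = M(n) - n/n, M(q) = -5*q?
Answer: 19600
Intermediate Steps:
y(n) = -1 - 5*n (y(n) = -5*n - n/n = -5*n - 1*1 = -5*n - 1 = -1 - 5*n)
(y(-11) + 86)² = ((-1 - 5*(-11)) + 86)² = ((-1 + 55) + 86)² = (54 + 86)² = 140² = 19600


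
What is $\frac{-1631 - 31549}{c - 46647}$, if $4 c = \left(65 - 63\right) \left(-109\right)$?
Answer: $\frac{66360}{93403} \approx 0.71047$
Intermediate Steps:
$c = - \frac{109}{2}$ ($c = \frac{\left(65 - 63\right) \left(-109\right)}{4} = \frac{2 \left(-109\right)}{4} = \frac{1}{4} \left(-218\right) = - \frac{109}{2} \approx -54.5$)
$\frac{-1631 - 31549}{c - 46647} = \frac{-1631 - 31549}{- \frac{109}{2} - 46647} = - \frac{33180}{- \frac{93403}{2}} = \left(-33180\right) \left(- \frac{2}{93403}\right) = \frac{66360}{93403}$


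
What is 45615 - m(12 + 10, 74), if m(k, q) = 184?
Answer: 45431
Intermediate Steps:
45615 - m(12 + 10, 74) = 45615 - 1*184 = 45615 - 184 = 45431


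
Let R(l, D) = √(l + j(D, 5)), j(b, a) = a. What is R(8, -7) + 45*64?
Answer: 2880 + √13 ≈ 2883.6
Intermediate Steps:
R(l, D) = √(5 + l) (R(l, D) = √(l + 5) = √(5 + l))
R(8, -7) + 45*64 = √(5 + 8) + 45*64 = √13 + 2880 = 2880 + √13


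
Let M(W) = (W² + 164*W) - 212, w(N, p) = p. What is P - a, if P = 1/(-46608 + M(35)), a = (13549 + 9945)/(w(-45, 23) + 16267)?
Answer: -31212322/21641265 ≈ -1.4423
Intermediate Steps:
M(W) = -212 + W² + 164*W
a = 11747/8145 (a = (13549 + 9945)/(23 + 16267) = 23494/16290 = 23494*(1/16290) = 11747/8145 ≈ 1.4422)
P = -1/39855 (P = 1/(-46608 + (-212 + 35² + 164*35)) = 1/(-46608 + (-212 + 1225 + 5740)) = 1/(-46608 + 6753) = 1/(-39855) = -1/39855 ≈ -2.5091e-5)
P - a = -1/39855 - 1*11747/8145 = -1/39855 - 11747/8145 = -31212322/21641265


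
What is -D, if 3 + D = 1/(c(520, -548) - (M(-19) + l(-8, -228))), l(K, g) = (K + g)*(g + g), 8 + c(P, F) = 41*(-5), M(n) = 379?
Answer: 324625/108208 ≈ 3.0000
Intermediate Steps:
c(P, F) = -213 (c(P, F) = -8 + 41*(-5) = -8 - 205 = -213)
l(K, g) = 2*g*(K + g) (l(K, g) = (K + g)*(2*g) = 2*g*(K + g))
D = -324625/108208 (D = -3 + 1/(-213 - (379 + 2*(-228)*(-8 - 228))) = -3 + 1/(-213 - (379 + 2*(-228)*(-236))) = -3 + 1/(-213 - (379 + 107616)) = -3 + 1/(-213 - 1*107995) = -3 + 1/(-213 - 107995) = -3 + 1/(-108208) = -3 - 1/108208 = -324625/108208 ≈ -3.0000)
-D = -1*(-324625/108208) = 324625/108208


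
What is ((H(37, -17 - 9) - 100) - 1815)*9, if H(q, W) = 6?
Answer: -17181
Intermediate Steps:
((H(37, -17 - 9) - 100) - 1815)*9 = ((6 - 100) - 1815)*9 = (-94 - 1815)*9 = -1909*9 = -17181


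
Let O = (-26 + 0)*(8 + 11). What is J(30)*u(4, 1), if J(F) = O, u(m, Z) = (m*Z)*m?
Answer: -7904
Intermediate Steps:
u(m, Z) = Z*m² (u(m, Z) = (Z*m)*m = Z*m²)
O = -494 (O = -26*19 = -494)
J(F) = -494
J(30)*u(4, 1) = -494*4² = -494*16 = -7904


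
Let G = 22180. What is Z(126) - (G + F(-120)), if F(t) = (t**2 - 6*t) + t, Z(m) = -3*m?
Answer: -37558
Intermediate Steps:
F(t) = t**2 - 5*t
Z(126) - (G + F(-120)) = -3*126 - (22180 - 120*(-5 - 120)) = -378 - (22180 - 120*(-125)) = -378 - (22180 + 15000) = -378 - 1*37180 = -378 - 37180 = -37558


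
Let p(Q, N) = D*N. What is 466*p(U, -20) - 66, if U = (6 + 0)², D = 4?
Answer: -37346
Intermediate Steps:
U = 36 (U = 6² = 36)
p(Q, N) = 4*N
466*p(U, -20) - 66 = 466*(4*(-20)) - 66 = 466*(-80) - 66 = -37280 - 66 = -37346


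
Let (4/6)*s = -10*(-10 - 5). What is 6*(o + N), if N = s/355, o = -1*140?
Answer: -59370/71 ≈ -836.20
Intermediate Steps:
o = -140
s = 225 (s = 3*(-10*(-10 - 5))/2 = 3*(-10*(-15))/2 = (3/2)*150 = 225)
N = 45/71 (N = 225/355 = 225*(1/355) = 45/71 ≈ 0.63380)
6*(o + N) = 6*(-140 + 45/71) = 6*(-9895/71) = -59370/71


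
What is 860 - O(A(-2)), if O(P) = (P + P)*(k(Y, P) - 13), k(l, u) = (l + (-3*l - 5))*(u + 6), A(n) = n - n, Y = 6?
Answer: 860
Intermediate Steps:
A(n) = 0
k(l, u) = (-5 - 2*l)*(6 + u) (k(l, u) = (l + (-5 - 3*l))*(6 + u) = (-5 - 2*l)*(6 + u))
O(P) = 2*P*(-115 - 17*P) (O(P) = (P + P)*((-30 - 12*6 - 5*P - 2*6*P) - 13) = (2*P)*((-30 - 72 - 5*P - 12*P) - 13) = (2*P)*((-102 - 17*P) - 13) = (2*P)*(-115 - 17*P) = 2*P*(-115 - 17*P))
860 - O(A(-2)) = 860 - (-2)*0*(115 + 17*0) = 860 - (-2)*0*(115 + 0) = 860 - (-2)*0*115 = 860 - 1*0 = 860 + 0 = 860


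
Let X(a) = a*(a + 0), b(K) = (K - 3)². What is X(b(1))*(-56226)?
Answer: -899616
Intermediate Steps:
b(K) = (-3 + K)²
X(a) = a² (X(a) = a*a = a²)
X(b(1))*(-56226) = ((-3 + 1)²)²*(-56226) = ((-2)²)²*(-56226) = 4²*(-56226) = 16*(-56226) = -899616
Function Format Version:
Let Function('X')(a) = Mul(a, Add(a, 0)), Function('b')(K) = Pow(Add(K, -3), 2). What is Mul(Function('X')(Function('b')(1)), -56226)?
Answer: -899616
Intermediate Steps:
Function('b')(K) = Pow(Add(-3, K), 2)
Function('X')(a) = Pow(a, 2) (Function('X')(a) = Mul(a, a) = Pow(a, 2))
Mul(Function('X')(Function('b')(1)), -56226) = Mul(Pow(Pow(Add(-3, 1), 2), 2), -56226) = Mul(Pow(Pow(-2, 2), 2), -56226) = Mul(Pow(4, 2), -56226) = Mul(16, -56226) = -899616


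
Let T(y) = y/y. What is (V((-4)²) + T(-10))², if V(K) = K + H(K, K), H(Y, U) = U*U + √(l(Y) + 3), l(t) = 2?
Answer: (273 + √5)² ≈ 75755.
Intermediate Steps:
H(Y, U) = √5 + U² (H(Y, U) = U*U + √(2 + 3) = U² + √5 = √5 + U²)
T(y) = 1
V(K) = K + √5 + K² (V(K) = K + (√5 + K²) = K + √5 + K²)
(V((-4)²) + T(-10))² = (((-4)² + √5 + ((-4)²)²) + 1)² = ((16 + √5 + 16²) + 1)² = ((16 + √5 + 256) + 1)² = ((272 + √5) + 1)² = (273 + √5)²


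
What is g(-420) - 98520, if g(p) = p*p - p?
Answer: 78300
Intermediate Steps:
g(p) = p² - p
g(-420) - 98520 = -420*(-1 - 420) - 98520 = -420*(-421) - 98520 = 176820 - 98520 = 78300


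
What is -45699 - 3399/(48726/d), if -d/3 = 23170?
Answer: -110581388/2707 ≈ -40850.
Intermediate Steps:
d = -69510 (d = -3*23170 = -69510)
-45699 - 3399/(48726/d) = -45699 - 3399/(48726/(-69510)) = -45699 - 3399/(48726*(-1/69510)) = -45699 - 3399/(-8121/11585) = -45699 - 3399*(-11585)/8121 = -45699 - 1*(-13125805/2707) = -45699 + 13125805/2707 = -110581388/2707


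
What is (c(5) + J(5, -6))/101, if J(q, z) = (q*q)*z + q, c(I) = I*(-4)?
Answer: -165/101 ≈ -1.6337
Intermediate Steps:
c(I) = -4*I
J(q, z) = q + z*q**2 (J(q, z) = q**2*z + q = z*q**2 + q = q + z*q**2)
(c(5) + J(5, -6))/101 = (-4*5 + 5*(1 + 5*(-6)))/101 = (-20 + 5*(1 - 30))*(1/101) = (-20 + 5*(-29))*(1/101) = (-20 - 145)*(1/101) = -165*1/101 = -165/101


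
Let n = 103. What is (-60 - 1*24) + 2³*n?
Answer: 740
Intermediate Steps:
(-60 - 1*24) + 2³*n = (-60 - 1*24) + 2³*103 = (-60 - 24) + 8*103 = -84 + 824 = 740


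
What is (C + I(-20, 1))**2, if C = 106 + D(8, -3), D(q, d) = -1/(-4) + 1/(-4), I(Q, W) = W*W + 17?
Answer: 15376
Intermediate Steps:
I(Q, W) = 17 + W**2 (I(Q, W) = W**2 + 17 = 17 + W**2)
D(q, d) = 0 (D(q, d) = -1*(-1/4) + 1*(-1/4) = 1/4 - 1/4 = 0)
C = 106 (C = 106 + 0 = 106)
(C + I(-20, 1))**2 = (106 + (17 + 1**2))**2 = (106 + (17 + 1))**2 = (106 + 18)**2 = 124**2 = 15376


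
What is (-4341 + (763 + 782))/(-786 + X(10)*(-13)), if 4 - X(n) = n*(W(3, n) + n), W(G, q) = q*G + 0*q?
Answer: -466/727 ≈ -0.64099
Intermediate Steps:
W(G, q) = G*q (W(G, q) = G*q + 0 = G*q)
X(n) = 4 - 4*n**2 (X(n) = 4 - n*(3*n + n) = 4 - n*4*n = 4 - 4*n**2)
(-4341 + (763 + 782))/(-786 + X(10)*(-13)) = (-4341 + (763 + 782))/(-786 + (4 - 4*10**2)*(-13)) = (-4341 + 1545)/(-786 + (4 - 4*100)*(-13)) = -2796/(-786 + (4 - 400)*(-13)) = -2796/(-786 - 396*(-13)) = -2796/(-786 + 5148) = -2796/4362 = -2796*1/4362 = -466/727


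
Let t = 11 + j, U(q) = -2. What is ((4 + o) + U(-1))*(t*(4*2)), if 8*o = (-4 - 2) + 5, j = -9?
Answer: 30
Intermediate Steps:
o = -⅛ (o = ((-4 - 2) + 5)/8 = (-6 + 5)/8 = (⅛)*(-1) = -⅛ ≈ -0.12500)
t = 2 (t = 11 - 9 = 2)
((4 + o) + U(-1))*(t*(4*2)) = ((4 - ⅛) - 2)*(2*(4*2)) = (31/8 - 2)*(2*8) = (15/8)*16 = 30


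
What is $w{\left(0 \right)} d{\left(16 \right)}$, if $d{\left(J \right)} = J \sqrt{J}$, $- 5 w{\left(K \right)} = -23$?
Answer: $\frac{1472}{5} \approx 294.4$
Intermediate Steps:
$w{\left(K \right)} = \frac{23}{5}$ ($w{\left(K \right)} = \left(- \frac{1}{5}\right) \left(-23\right) = \frac{23}{5}$)
$d{\left(J \right)} = J^{\frac{3}{2}}$
$w{\left(0 \right)} d{\left(16 \right)} = \frac{23 \cdot 16^{\frac{3}{2}}}{5} = \frac{23}{5} \cdot 64 = \frac{1472}{5}$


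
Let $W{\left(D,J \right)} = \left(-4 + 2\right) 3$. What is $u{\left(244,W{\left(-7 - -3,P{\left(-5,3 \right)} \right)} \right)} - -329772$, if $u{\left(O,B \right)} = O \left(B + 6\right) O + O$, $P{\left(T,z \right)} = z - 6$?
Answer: $330016$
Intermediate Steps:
$P{\left(T,z \right)} = -6 + z$ ($P{\left(T,z \right)} = z - 6 = -6 + z$)
$W{\left(D,J \right)} = -6$ ($W{\left(D,J \right)} = \left(-2\right) 3 = -6$)
$u{\left(O,B \right)} = O + O^{2} \left(6 + B\right)$ ($u{\left(O,B \right)} = O \left(6 + B\right) O + O = O^{2} \left(6 + B\right) + O = O + O^{2} \left(6 + B\right)$)
$u{\left(244,W{\left(-7 - -3,P{\left(-5,3 \right)} \right)} \right)} - -329772 = 244 \left(1 + 6 \cdot 244 - 1464\right) - -329772 = 244 \left(1 + 1464 - 1464\right) + 329772 = 244 \cdot 1 + 329772 = 244 + 329772 = 330016$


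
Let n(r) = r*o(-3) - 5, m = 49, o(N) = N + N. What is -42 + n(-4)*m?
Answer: 889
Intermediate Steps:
o(N) = 2*N
n(r) = -5 - 6*r (n(r) = r*(2*(-3)) - 5 = r*(-6) - 5 = -6*r - 5 = -5 - 6*r)
-42 + n(-4)*m = -42 + (-5 - 6*(-4))*49 = -42 + (-5 + 24)*49 = -42 + 19*49 = -42 + 931 = 889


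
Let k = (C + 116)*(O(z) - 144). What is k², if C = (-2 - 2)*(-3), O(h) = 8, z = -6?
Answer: 303038464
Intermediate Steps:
C = 12 (C = -4*(-3) = 12)
k = -17408 (k = (12 + 116)*(8 - 144) = 128*(-136) = -17408)
k² = (-17408)² = 303038464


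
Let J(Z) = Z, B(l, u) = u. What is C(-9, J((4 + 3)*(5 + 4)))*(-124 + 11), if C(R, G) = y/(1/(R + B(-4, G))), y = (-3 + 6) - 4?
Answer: 6102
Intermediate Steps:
y = -1 (y = 3 - 4 = -1)
C(R, G) = -G - R (C(R, G) = -1/(1/(R + G)) = -1/(1/(G + R)) = -(G + R) = -G - R)
C(-9, J((4 + 3)*(5 + 4)))*(-124 + 11) = (-(4 + 3)*(5 + 4) - 1*(-9))*(-124 + 11) = (-7*9 + 9)*(-113) = (-1*63 + 9)*(-113) = (-63 + 9)*(-113) = -54*(-113) = 6102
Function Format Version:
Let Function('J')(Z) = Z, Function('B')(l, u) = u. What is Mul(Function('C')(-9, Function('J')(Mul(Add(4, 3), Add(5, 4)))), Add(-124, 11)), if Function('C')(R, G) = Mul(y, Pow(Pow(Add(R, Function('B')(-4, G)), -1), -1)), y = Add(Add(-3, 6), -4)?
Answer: 6102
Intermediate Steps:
y = -1 (y = Add(3, -4) = -1)
Function('C')(R, G) = Add(Mul(-1, G), Mul(-1, R)) (Function('C')(R, G) = Mul(-1, Pow(Pow(Add(R, G), -1), -1)) = Mul(-1, Pow(Pow(Add(G, R), -1), -1)) = Mul(-1, Add(G, R)) = Add(Mul(-1, G), Mul(-1, R)))
Mul(Function('C')(-9, Function('J')(Mul(Add(4, 3), Add(5, 4)))), Add(-124, 11)) = Mul(Add(Mul(-1, Mul(Add(4, 3), Add(5, 4))), Mul(-1, -9)), Add(-124, 11)) = Mul(Add(Mul(-1, Mul(7, 9)), 9), -113) = Mul(Add(Mul(-1, 63), 9), -113) = Mul(Add(-63, 9), -113) = Mul(-54, -113) = 6102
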